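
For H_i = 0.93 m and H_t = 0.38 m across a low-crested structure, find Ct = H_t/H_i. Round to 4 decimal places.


Ct = H_t / H_i
Ct = 0.38 / 0.93
Ct = 0.4086

0.4086


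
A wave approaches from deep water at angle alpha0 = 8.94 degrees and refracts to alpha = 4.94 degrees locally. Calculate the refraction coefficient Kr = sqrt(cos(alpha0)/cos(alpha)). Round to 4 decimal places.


Kr = sqrt(cos(alpha0) / cos(alpha))
cos(8.94) = 0.987852
cos(4.94) = 0.996285
Kr = sqrt(0.987852 / 0.996285)
Kr = sqrt(0.991535)
Kr = 0.9958

0.9958


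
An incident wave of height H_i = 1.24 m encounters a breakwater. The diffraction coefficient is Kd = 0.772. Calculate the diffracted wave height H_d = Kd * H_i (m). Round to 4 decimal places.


H_d = Kd * H_i
H_d = 0.772 * 1.24
H_d = 0.9573 m

0.9573


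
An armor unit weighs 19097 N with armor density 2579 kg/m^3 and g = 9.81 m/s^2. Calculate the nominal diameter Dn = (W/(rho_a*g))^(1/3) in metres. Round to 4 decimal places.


V = W / (rho_a * g)
V = 19097 / (2579 * 9.81)
V = 19097 / 25299.99
V = 0.754822 m^3
Dn = V^(1/3) = 0.754822^(1/3)
Dn = 0.9105 m

0.9105


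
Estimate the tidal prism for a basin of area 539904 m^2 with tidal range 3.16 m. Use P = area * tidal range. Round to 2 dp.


Tidal prism = Area * Tidal range
P = 539904 * 3.16
P = 1706096.64 m^3

1706096.64


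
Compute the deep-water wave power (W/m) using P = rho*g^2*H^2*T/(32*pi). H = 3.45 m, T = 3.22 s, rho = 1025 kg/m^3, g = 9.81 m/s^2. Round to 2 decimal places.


P = rho * g^2 * H^2 * T / (32 * pi)
P = 1025 * 9.81^2 * 3.45^2 * 3.22 / (32 * pi)
P = 1025 * 96.2361 * 11.9025 * 3.22 / 100.53096
P = 37605.91 W/m

37605.91


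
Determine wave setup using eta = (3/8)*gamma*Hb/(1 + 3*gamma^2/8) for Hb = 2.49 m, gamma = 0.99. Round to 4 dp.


eta = (3/8) * gamma * Hb / (1 + 3*gamma^2/8)
Numerator = (3/8) * 0.99 * 2.49 = 0.924412
Denominator = 1 + 3*0.99^2/8 = 1 + 0.367538 = 1.367538
eta = 0.924412 / 1.367538
eta = 0.6760 m

0.6760


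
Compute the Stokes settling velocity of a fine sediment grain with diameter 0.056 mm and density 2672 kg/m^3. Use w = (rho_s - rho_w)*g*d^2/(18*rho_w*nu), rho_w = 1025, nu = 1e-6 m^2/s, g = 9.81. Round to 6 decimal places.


w = (rho_s - rho_w) * g * d^2 / (18 * rho_w * nu)
d = 0.056 mm = 0.000056 m
rho_s - rho_w = 2672 - 1025 = 1647
Numerator = 1647 * 9.81 * (0.000056)^2 = 0.000050668572
Denominator = 18 * 1025 * 1e-6 = 0.018450
w = 0.002746 m/s

0.002746


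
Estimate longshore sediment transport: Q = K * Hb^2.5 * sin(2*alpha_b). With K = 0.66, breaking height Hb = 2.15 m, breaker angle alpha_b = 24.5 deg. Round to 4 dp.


Q = K * Hb^2.5 * sin(2 * alpha_b)
Hb^2.5 = 2.15^2.5 = 6.777915
sin(2 * 24.5) = sin(49.0) = 0.754710
Q = 0.66 * 6.777915 * 0.754710
Q = 3.3761 m^3/s

3.3761


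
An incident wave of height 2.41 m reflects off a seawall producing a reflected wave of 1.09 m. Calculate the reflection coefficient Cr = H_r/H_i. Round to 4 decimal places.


Cr = H_r / H_i
Cr = 1.09 / 2.41
Cr = 0.4523

0.4523


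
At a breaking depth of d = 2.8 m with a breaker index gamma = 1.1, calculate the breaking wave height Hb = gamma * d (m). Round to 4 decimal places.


Hb = gamma * d
Hb = 1.1 * 2.8
Hb = 3.0800 m

3.0800


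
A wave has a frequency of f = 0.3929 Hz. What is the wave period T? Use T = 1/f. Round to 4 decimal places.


T = 1 / f
T = 1 / 0.3929
T = 2.5452 s

2.5452


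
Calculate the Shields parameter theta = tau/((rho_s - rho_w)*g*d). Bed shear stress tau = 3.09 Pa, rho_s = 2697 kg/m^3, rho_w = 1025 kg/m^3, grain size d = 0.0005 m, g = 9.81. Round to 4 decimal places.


theta = tau / ((rho_s - rho_w) * g * d)
rho_s - rho_w = 2697 - 1025 = 1672
Denominator = 1672 * 9.81 * 0.0005 = 8.201160
theta = 3.09 / 8.201160
theta = 0.3768

0.3768


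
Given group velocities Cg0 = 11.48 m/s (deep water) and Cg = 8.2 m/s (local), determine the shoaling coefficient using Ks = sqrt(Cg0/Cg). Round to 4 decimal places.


Ks = sqrt(Cg0 / Cg)
Ks = sqrt(11.48 / 8.2)
Ks = sqrt(1.4000)
Ks = 1.1832

1.1832


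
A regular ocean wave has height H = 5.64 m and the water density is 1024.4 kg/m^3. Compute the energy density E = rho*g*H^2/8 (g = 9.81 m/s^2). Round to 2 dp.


E = (1/8) * rho * g * H^2
E = (1/8) * 1024.4 * 9.81 * 5.64^2
E = 0.125 * 1024.4 * 9.81 * 31.8096
E = 39958.28 J/m^2

39958.28


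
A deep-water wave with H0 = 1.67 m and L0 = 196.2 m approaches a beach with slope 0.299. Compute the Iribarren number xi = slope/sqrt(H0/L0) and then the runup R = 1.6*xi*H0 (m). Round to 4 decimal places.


xi = slope / sqrt(H0/L0)
H0/L0 = 1.67/196.2 = 0.008512
sqrt(0.008512) = 0.092259
xi = 0.299 / 0.092259 = 3.240876
R = 1.6 * xi * H0 = 1.6 * 3.240876 * 1.67
R = 8.6596 m

8.6596


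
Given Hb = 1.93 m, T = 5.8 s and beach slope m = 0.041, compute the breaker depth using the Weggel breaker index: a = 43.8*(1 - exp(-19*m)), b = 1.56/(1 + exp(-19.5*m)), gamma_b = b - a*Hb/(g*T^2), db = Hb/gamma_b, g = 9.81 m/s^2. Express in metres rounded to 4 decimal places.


a = 43.8 * (1 - exp(-19 * m))
exp(-19 * 0.041) = exp(-0.7790) = 0.458865
a = 43.8 * (1 - 0.458865) = 23.701728
b = 1.56 / (1 + exp(-19.5 * m))
exp(-19.5 * 0.041) = exp(-0.7995) = 0.449554
b = 1.56 / (1 + 0.449554) = 1.076193
Hb / (g * T^2) = 1.93 / (9.81 * 5.8^2) = 1.93 / 330.0084 = 0.00584834
gamma_b = b - a * Hb/(g*T^2) = 1.076193 - 23.701728 * 0.00584834 = 0.937578
db = Hb / gamma_b = 1.93 / 0.937578
db = 2.0585 m

2.0585


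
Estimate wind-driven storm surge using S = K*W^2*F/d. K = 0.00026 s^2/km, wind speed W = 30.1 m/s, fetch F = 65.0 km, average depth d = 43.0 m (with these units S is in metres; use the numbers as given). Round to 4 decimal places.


S = K * W^2 * F / d
W^2 = 30.1^2 = 906.01
S = 0.00026 * 906.01 * 65.0 / 43.0
Numerator = 0.00026 * 906.01 * 65.0 = 15.311569
S = 15.311569 / 43.0 = 0.3561 m

0.3561


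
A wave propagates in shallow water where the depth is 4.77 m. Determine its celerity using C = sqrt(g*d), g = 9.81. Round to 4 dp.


Using the shallow-water approximation:
C = sqrt(g * d) = sqrt(9.81 * 4.77)
C = sqrt(46.7937)
C = 6.8406 m/s

6.8406


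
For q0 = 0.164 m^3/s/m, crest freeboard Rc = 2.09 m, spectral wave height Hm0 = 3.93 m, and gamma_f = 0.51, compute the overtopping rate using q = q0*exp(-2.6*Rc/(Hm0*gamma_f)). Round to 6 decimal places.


q = q0 * exp(-2.6 * Rc / (Hm0 * gamma_f))
Exponent = -2.6 * 2.09 / (3.93 * 0.51)
= -2.6 * 2.09 / 2.0043
= -2.711171
exp(-2.711171) = 0.066459
q = 0.164 * 0.066459
q = 0.010899 m^3/s/m

0.010899


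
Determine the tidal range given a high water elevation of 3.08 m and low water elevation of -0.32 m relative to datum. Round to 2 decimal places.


Tidal range = High water - Low water
Tidal range = 3.08 - (-0.32)
Tidal range = 3.40 m

3.40


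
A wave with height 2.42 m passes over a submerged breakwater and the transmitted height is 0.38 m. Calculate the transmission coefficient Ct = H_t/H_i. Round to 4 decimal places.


Ct = H_t / H_i
Ct = 0.38 / 2.42
Ct = 0.1570

0.1570


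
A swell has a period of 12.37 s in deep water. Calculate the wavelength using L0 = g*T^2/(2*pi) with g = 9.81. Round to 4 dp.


L0 = g * T^2 / (2 * pi)
L0 = 9.81 * 12.37^2 / (2 * pi)
L0 = 9.81 * 153.0169 / 6.28319
L0 = 1501.0958 / 6.28319
L0 = 238.9068 m

238.9068


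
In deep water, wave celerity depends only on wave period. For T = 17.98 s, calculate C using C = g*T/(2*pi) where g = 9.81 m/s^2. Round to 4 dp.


We use the deep-water celerity formula:
C = g * T / (2 * pi)
C = 9.81 * 17.98 / (2 * 3.14159...)
C = 176.383800 / 6.283185
C = 28.0724 m/s

28.0724


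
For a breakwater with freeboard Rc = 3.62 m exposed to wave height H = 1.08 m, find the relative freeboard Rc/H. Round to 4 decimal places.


Relative freeboard = Rc / H
= 3.62 / 1.08
= 3.3519

3.3519


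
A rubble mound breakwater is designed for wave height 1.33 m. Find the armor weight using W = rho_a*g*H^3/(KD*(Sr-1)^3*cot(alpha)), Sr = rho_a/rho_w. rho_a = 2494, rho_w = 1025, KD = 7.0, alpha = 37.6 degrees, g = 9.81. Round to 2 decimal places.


Sr = rho_a / rho_w = 2494 / 1025 = 2.433171
(Sr - 1) = 1.433171
(Sr - 1)^3 = 2.943702
cot(37.6) = 1 / tan(37.6) = 1 / 0.770104 = 1.298526
Numerator = 2494 * 9.81 * 1.33^3 = 57559.9462
Denominator = 7.0 * 2.943702 * 1.298526 = 26.757321
W = 57559.9462 / 26.757321
W = 2151.18 N

2151.18


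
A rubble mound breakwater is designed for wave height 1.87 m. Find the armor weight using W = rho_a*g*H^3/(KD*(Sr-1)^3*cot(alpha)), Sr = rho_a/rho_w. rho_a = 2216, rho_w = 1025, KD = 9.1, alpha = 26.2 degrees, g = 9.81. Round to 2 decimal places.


Sr = rho_a / rho_w = 2216 / 1025 = 2.161951
(Sr - 1) = 1.161951
(Sr - 1)^3 = 1.568786
cot(26.2) = 1 / tan(26.2) = 1 / 0.492061 = 2.032268
Numerator = 2216 * 9.81 * 1.87^3 = 142155.4724
Denominator = 9.1 * 1.568786 * 2.032268 = 29.012565
W = 142155.4724 / 29.012565
W = 4899.79 N

4899.79


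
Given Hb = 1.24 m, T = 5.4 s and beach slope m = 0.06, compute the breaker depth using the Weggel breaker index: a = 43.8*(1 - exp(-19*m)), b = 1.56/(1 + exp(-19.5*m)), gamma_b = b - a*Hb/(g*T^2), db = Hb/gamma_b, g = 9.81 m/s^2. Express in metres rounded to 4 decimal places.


a = 43.8 * (1 - exp(-19 * m))
exp(-19 * 0.06) = exp(-1.1400) = 0.319819
a = 43.8 * (1 - 0.319819) = 29.791927
b = 1.56 / (1 + exp(-19.5 * m))
exp(-19.5 * 0.06) = exp(-1.1700) = 0.310367
b = 1.56 / (1 + 0.310367) = 1.190506
Hb / (g * T^2) = 1.24 / (9.81 * 5.4^2) = 1.24 / 286.0596 = 0.00433476
gamma_b = b - a * Hb/(g*T^2) = 1.190506 - 29.791927 * 0.00433476 = 1.061365
db = Hb / gamma_b = 1.24 / 1.061365
db = 1.1683 m

1.1683


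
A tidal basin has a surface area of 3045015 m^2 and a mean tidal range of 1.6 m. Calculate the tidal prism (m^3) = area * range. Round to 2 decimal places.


Tidal prism = Area * Tidal range
P = 3045015 * 1.6
P = 4872024.00 m^3

4872024.00


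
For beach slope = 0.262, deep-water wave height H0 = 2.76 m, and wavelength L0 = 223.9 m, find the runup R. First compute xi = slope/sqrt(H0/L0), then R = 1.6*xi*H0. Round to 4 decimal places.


xi = slope / sqrt(H0/L0)
H0/L0 = 2.76/223.9 = 0.012327
sqrt(0.012327) = 0.111027
xi = 0.262 / 0.111027 = 2.359792
R = 1.6 * xi * H0 = 1.6 * 2.359792 * 2.76
R = 10.4208 m

10.4208


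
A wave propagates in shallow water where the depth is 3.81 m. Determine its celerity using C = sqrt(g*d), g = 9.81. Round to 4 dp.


Using the shallow-water approximation:
C = sqrt(g * d) = sqrt(9.81 * 3.81)
C = sqrt(37.3761)
C = 6.1136 m/s

6.1136


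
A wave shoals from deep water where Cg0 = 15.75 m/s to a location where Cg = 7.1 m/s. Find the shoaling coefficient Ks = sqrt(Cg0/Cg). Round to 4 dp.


Ks = sqrt(Cg0 / Cg)
Ks = sqrt(15.75 / 7.1)
Ks = sqrt(2.2183)
Ks = 1.4894

1.4894


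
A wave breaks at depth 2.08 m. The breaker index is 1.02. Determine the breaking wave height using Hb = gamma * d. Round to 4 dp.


Hb = gamma * d
Hb = 1.02 * 2.08
Hb = 2.1216 m

2.1216


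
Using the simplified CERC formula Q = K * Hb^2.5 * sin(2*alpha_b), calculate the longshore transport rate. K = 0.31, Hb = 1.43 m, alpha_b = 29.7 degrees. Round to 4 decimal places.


Q = K * Hb^2.5 * sin(2 * alpha_b)
Hb^2.5 = 1.43^2.5 = 2.445345
sin(2 * 29.7) = sin(59.4) = 0.860742
Q = 0.31 * 2.445345 * 0.860742
Q = 0.6525 m^3/s

0.6525


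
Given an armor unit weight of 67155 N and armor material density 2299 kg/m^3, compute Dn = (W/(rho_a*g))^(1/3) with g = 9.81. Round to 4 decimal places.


V = W / (rho_a * g)
V = 67155 / (2299 * 9.81)
V = 67155 / 22553.19
V = 2.977628 m^3
Dn = V^(1/3) = 2.977628^(1/3)
Dn = 1.4387 m

1.4387


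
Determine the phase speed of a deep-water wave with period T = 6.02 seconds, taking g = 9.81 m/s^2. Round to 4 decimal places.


We use the deep-water celerity formula:
C = g * T / (2 * pi)
C = 9.81 * 6.02 / (2 * 3.14159...)
C = 59.056200 / 6.283185
C = 9.3991 m/s

9.3991


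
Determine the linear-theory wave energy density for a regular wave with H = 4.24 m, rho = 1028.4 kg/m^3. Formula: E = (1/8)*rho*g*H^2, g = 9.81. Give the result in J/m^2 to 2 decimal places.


E = (1/8) * rho * g * H^2
E = (1/8) * 1028.4 * 9.81 * 4.24^2
E = 0.125 * 1028.4 * 9.81 * 17.9776
E = 22671.11 J/m^2

22671.11


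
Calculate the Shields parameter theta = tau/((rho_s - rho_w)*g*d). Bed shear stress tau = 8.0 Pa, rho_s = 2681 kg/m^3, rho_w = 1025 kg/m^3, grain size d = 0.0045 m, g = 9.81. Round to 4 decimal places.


theta = tau / ((rho_s - rho_w) * g * d)
rho_s - rho_w = 2681 - 1025 = 1656
Denominator = 1656 * 9.81 * 0.0045 = 73.104120
theta = 8.0 / 73.104120
theta = 0.1094

0.1094


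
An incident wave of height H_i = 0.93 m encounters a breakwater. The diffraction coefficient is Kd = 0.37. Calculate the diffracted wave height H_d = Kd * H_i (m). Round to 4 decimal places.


H_d = Kd * H_i
H_d = 0.37 * 0.93
H_d = 0.3441 m

0.3441


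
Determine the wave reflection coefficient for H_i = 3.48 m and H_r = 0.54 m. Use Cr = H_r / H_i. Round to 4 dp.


Cr = H_r / H_i
Cr = 0.54 / 3.48
Cr = 0.1552

0.1552


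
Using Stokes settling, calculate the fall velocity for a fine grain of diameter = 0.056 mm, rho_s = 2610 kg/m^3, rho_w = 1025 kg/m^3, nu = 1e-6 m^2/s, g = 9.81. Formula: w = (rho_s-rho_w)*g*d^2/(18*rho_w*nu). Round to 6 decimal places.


w = (rho_s - rho_w) * g * d^2 / (18 * rho_w * nu)
d = 0.056 mm = 0.000056 m
rho_s - rho_w = 2610 - 1025 = 1585
Numerator = 1585 * 9.81 * (0.000056)^2 = 0.000048761194
Denominator = 18 * 1025 * 1e-6 = 0.018450
w = 0.002643 m/s

0.002643


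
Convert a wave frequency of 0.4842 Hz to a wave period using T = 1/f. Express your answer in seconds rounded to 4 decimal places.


T = 1 / f
T = 1 / 0.4842
T = 2.0653 s

2.0653


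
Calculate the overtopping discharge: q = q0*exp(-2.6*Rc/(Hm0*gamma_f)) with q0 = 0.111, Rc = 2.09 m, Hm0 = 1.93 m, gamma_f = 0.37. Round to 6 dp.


q = q0 * exp(-2.6 * Rc / (Hm0 * gamma_f))
Exponent = -2.6 * 2.09 / (1.93 * 0.37)
= -2.6 * 2.09 / 0.7141
= -7.609578
exp(-7.609578) = 0.000496
q = 0.111 * 0.000496
q = 0.000055 m^3/s/m

0.000055


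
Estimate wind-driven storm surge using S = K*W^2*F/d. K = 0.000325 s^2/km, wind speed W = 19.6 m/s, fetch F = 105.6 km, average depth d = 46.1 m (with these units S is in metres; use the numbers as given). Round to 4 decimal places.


S = K * W^2 * F / d
W^2 = 19.6^2 = 384.16
S = 0.000325 * 384.16 * 105.6 / 46.1
Numerator = 0.000325 * 384.16 * 105.6 = 13.184371
S = 13.184371 / 46.1 = 0.2860 m

0.2860


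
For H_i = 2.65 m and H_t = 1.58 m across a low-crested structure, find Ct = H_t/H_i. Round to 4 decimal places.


Ct = H_t / H_i
Ct = 1.58 / 2.65
Ct = 0.5962

0.5962


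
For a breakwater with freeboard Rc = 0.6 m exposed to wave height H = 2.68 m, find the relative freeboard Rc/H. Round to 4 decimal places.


Relative freeboard = Rc / H
= 0.6 / 2.68
= 0.2239

0.2239


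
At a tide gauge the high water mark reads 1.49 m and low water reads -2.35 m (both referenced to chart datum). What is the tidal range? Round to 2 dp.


Tidal range = High water - Low water
Tidal range = 1.49 - (-2.35)
Tidal range = 3.84 m

3.84


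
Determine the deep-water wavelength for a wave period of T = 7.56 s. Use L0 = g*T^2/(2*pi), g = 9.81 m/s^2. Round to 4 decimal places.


L0 = g * T^2 / (2 * pi)
L0 = 9.81 * 7.56^2 / (2 * pi)
L0 = 9.81 * 57.1536 / 6.28319
L0 = 560.6768 / 6.28319
L0 = 89.2345 m

89.2345


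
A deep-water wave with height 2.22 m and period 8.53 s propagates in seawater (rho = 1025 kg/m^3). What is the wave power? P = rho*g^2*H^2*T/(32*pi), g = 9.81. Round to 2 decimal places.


P = rho * g^2 * H^2 * T / (32 * pi)
P = 1025 * 9.81^2 * 2.22^2 * 8.53 / (32 * pi)
P = 1025 * 96.2361 * 4.9284 * 8.53 / 100.53096
P = 41249.34 W/m

41249.34


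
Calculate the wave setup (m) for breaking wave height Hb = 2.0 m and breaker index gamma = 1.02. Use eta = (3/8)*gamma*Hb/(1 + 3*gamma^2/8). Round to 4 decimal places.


eta = (3/8) * gamma * Hb / (1 + 3*gamma^2/8)
Numerator = (3/8) * 1.02 * 2.0 = 0.765000
Denominator = 1 + 3*1.02^2/8 = 1 + 0.390150 = 1.390150
eta = 0.765000 / 1.390150
eta = 0.5503 m

0.5503


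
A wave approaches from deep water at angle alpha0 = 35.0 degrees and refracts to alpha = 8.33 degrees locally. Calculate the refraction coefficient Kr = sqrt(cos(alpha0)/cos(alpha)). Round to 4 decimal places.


Kr = sqrt(cos(alpha0) / cos(alpha))
cos(35.0) = 0.819152
cos(8.33) = 0.989450
Kr = sqrt(0.819152 / 0.989450)
Kr = sqrt(0.827886)
Kr = 0.9099

0.9099


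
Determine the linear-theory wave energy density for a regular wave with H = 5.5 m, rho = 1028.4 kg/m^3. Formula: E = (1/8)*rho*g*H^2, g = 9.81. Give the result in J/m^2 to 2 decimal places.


E = (1/8) * rho * g * H^2
E = (1/8) * 1028.4 * 9.81 * 5.5^2
E = 0.125 * 1028.4 * 9.81 * 30.2500
E = 38147.53 J/m^2

38147.53


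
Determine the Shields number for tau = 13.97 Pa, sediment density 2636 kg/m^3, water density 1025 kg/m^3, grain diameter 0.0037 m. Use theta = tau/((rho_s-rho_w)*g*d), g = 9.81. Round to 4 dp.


theta = tau / ((rho_s - rho_w) * g * d)
rho_s - rho_w = 2636 - 1025 = 1611
Denominator = 1611 * 9.81 * 0.0037 = 58.474467
theta = 13.97 / 58.474467
theta = 0.2389

0.2389


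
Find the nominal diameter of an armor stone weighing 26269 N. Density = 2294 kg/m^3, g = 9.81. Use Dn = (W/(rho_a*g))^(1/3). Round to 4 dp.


V = W / (rho_a * g)
V = 26269 / (2294 * 9.81)
V = 26269 / 22504.14
V = 1.167296 m^3
Dn = V^(1/3) = 1.167296^(1/3)
Dn = 1.0529 m

1.0529


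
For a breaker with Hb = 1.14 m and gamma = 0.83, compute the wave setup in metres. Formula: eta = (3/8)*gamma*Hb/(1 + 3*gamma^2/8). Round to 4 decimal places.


eta = (3/8) * gamma * Hb / (1 + 3*gamma^2/8)
Numerator = (3/8) * 0.83 * 1.14 = 0.354825
Denominator = 1 + 3*0.83^2/8 = 1 + 0.258338 = 1.258338
eta = 0.354825 / 1.258338
eta = 0.2820 m

0.2820


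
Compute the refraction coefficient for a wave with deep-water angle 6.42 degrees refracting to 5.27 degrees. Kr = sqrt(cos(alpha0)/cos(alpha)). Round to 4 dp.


Kr = sqrt(cos(alpha0) / cos(alpha))
cos(6.42) = 0.993729
cos(5.27) = 0.995773
Kr = sqrt(0.993729 / 0.995773)
Kr = sqrt(0.997947)
Kr = 0.9990

0.9990


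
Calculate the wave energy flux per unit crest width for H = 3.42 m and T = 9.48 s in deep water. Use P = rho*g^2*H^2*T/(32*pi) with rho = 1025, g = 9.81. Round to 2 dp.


P = rho * g^2 * H^2 * T / (32 * pi)
P = 1025 * 9.81^2 * 3.42^2 * 9.48 / (32 * pi)
P = 1025 * 96.2361 * 11.6964 * 9.48 / 100.53096
P = 108798.42 W/m

108798.42


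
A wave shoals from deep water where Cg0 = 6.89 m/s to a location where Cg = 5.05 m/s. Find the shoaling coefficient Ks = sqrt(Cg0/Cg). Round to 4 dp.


Ks = sqrt(Cg0 / Cg)
Ks = sqrt(6.89 / 5.05)
Ks = sqrt(1.3644)
Ks = 1.1681

1.1681


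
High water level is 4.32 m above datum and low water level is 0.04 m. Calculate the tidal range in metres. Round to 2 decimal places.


Tidal range = High water - Low water
Tidal range = 4.32 - (0.04)
Tidal range = 4.28 m

4.28


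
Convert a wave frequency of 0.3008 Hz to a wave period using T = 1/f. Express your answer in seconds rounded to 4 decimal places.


T = 1 / f
T = 1 / 0.3008
T = 3.3245 s

3.3245


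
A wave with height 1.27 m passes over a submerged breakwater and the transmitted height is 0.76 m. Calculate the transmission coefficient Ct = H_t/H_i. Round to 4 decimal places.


Ct = H_t / H_i
Ct = 0.76 / 1.27
Ct = 0.5984

0.5984


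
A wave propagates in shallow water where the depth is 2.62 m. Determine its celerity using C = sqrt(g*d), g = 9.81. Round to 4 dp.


Using the shallow-water approximation:
C = sqrt(g * d) = sqrt(9.81 * 2.62)
C = sqrt(25.7022)
C = 5.0697 m/s

5.0697


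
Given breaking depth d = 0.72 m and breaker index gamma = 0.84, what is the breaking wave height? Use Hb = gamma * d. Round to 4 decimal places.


Hb = gamma * d
Hb = 0.84 * 0.72
Hb = 0.6048 m

0.6048


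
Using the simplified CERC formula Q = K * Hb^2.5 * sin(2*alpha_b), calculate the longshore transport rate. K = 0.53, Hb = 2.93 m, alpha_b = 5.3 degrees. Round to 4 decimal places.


Q = K * Hb^2.5 * sin(2 * alpha_b)
Hb^2.5 = 2.93^2.5 = 14.694982
sin(2 * 5.3) = sin(10.6) = 0.183951
Q = 0.53 * 14.694982 * 0.183951
Q = 1.4327 m^3/s

1.4327


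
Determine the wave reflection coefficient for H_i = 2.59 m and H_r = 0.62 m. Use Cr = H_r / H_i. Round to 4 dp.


Cr = H_r / H_i
Cr = 0.62 / 2.59
Cr = 0.2394

0.2394


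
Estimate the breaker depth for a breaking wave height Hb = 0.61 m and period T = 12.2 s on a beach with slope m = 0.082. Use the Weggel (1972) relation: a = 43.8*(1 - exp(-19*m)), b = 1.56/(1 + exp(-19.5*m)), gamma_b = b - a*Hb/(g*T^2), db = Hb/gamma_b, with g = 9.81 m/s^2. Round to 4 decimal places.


a = 43.8 * (1 - exp(-19 * m))
exp(-19 * 0.082) = exp(-1.5580) = 0.210557
a = 43.8 * (1 - 0.210557) = 34.577614
b = 1.56 / (1 + exp(-19.5 * m))
exp(-19.5 * 0.082) = exp(-1.5990) = 0.202099
b = 1.56 / (1 + 0.202099) = 1.297731
Hb / (g * T^2) = 0.61 / (9.81 * 12.2^2) = 0.61 / 1460.1204 = 0.00041777
gamma_b = b - a * Hb/(g*T^2) = 1.297731 - 34.577614 * 0.00041777 = 1.283285
db = Hb / gamma_b = 0.61 / 1.283285
db = 0.4753 m

0.4753


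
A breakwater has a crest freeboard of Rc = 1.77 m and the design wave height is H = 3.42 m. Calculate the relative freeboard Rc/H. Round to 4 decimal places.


Relative freeboard = Rc / H
= 1.77 / 3.42
= 0.5175

0.5175


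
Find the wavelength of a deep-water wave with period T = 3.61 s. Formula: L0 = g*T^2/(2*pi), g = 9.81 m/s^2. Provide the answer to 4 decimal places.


L0 = g * T^2 / (2 * pi)
L0 = 9.81 * 3.61^2 / (2 * pi)
L0 = 9.81 * 13.0321 / 6.28319
L0 = 127.8449 / 6.28319
L0 = 20.3471 m

20.3471


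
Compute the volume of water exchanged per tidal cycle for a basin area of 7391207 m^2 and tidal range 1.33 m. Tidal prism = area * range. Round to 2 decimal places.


Tidal prism = Area * Tidal range
P = 7391207 * 1.33
P = 9830305.31 m^3

9830305.31


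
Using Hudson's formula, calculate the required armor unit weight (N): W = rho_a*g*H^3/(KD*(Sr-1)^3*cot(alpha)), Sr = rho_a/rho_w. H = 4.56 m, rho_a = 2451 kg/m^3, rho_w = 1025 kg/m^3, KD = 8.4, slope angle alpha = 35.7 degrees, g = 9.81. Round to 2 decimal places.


Sr = rho_a / rho_w = 2451 / 1025 = 2.391220
(Sr - 1) = 1.391220
(Sr - 1)^3 = 2.692694
cot(35.7) = 1 / tan(35.7) = 1 / 0.718573 = 1.391647
Numerator = 2451 * 9.81 * 4.56^3 = 2279853.0057
Denominator = 8.4 * 2.692694 * 1.391647 = 31.477152
W = 2279853.0057 / 31.477152
W = 72428.82 N

72428.82


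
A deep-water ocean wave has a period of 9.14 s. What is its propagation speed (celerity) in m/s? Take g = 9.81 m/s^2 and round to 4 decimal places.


We use the deep-water celerity formula:
C = g * T / (2 * pi)
C = 9.81 * 9.14 / (2 * 3.14159...)
C = 89.663400 / 6.283185
C = 14.2704 m/s

14.2704


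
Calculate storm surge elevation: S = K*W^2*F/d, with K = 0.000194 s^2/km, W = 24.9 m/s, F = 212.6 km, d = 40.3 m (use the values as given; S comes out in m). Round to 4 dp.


S = K * W^2 * F / d
W^2 = 24.9^2 = 620.01
S = 0.000194 * 620.01 * 212.6 / 40.3
Numerator = 0.000194 * 620.01 * 212.6 = 25.571940
S = 25.571940 / 40.3 = 0.6345 m

0.6345


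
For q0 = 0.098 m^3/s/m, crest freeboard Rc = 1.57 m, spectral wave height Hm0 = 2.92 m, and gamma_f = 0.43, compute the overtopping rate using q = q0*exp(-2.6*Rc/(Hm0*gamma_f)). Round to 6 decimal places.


q = q0 * exp(-2.6 * Rc / (Hm0 * gamma_f))
Exponent = -2.6 * 1.57 / (2.92 * 0.43)
= -2.6 * 1.57 / 1.2556
= -3.251035
exp(-3.251035) = 0.038734
q = 0.098 * 0.038734
q = 0.003796 m^3/s/m

0.003796


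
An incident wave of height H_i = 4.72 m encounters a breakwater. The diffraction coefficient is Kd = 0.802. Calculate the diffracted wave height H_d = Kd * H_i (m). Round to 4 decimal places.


H_d = Kd * H_i
H_d = 0.802 * 4.72
H_d = 3.7854 m

3.7854


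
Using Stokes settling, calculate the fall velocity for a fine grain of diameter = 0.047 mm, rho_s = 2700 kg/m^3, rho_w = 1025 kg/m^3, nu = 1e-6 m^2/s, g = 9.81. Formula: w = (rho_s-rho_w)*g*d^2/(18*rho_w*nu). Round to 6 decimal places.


w = (rho_s - rho_w) * g * d^2 / (18 * rho_w * nu)
d = 0.047 mm = 0.000047 m
rho_s - rho_w = 2700 - 1025 = 1675
Numerator = 1675 * 9.81 * (0.000047)^2 = 0.000036297736
Denominator = 18 * 1025 * 1e-6 = 0.018450
w = 0.001967 m/s

0.001967


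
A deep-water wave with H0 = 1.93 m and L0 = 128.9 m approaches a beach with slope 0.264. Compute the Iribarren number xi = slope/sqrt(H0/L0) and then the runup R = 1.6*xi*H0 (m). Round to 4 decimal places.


xi = slope / sqrt(H0/L0)
H0/L0 = 1.93/128.9 = 0.014973
sqrt(0.014973) = 0.122364
xi = 0.264 / 0.122364 = 2.157505
R = 1.6 * xi * H0 = 1.6 * 2.157505 * 1.93
R = 6.6624 m

6.6624


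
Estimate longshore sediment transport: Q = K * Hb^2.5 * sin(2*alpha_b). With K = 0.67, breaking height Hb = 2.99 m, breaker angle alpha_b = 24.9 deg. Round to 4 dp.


Q = K * Hb^2.5 * sin(2 * alpha_b)
Hb^2.5 = 2.99^2.5 = 15.458878
sin(2 * 24.9) = sin(49.8) = 0.763796
Q = 0.67 * 15.458878 * 0.763796
Q = 7.9110 m^3/s

7.9110


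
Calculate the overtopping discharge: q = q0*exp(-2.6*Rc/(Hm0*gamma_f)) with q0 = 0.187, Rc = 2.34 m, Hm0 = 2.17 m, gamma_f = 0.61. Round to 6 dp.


q = q0 * exp(-2.6 * Rc / (Hm0 * gamma_f))
Exponent = -2.6 * 2.34 / (2.17 * 0.61)
= -2.6 * 2.34 / 1.3237
= -4.596208
exp(-4.596208) = 0.010090
q = 0.187 * 0.010090
q = 0.001887 m^3/s/m

0.001887


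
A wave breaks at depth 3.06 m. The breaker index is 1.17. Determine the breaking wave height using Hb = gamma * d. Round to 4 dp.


Hb = gamma * d
Hb = 1.17 * 3.06
Hb = 3.5802 m

3.5802


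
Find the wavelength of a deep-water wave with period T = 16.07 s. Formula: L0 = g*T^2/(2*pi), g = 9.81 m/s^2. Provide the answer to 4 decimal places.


L0 = g * T^2 / (2 * pi)
L0 = 9.81 * 16.07^2 / (2 * pi)
L0 = 9.81 * 258.2449 / 6.28319
L0 = 2533.3825 / 6.28319
L0 = 403.2003 m

403.2003


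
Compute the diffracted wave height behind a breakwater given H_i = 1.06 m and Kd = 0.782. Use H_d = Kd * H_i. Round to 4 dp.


H_d = Kd * H_i
H_d = 0.782 * 1.06
H_d = 0.8289 m

0.8289


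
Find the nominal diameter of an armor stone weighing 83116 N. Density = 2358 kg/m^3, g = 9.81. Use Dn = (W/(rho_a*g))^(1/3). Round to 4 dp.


V = W / (rho_a * g)
V = 83116 / (2358 * 9.81)
V = 83116 / 23131.98
V = 3.593121 m^3
Dn = V^(1/3) = 3.593121^(1/3)
Dn = 1.5316 m

1.5316


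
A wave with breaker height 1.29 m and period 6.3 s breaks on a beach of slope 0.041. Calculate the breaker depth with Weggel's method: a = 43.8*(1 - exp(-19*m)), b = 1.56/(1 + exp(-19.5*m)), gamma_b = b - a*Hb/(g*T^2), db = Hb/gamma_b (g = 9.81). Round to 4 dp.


a = 43.8 * (1 - exp(-19 * m))
exp(-19 * 0.041) = exp(-0.7790) = 0.458865
a = 43.8 * (1 - 0.458865) = 23.701728
b = 1.56 / (1 + exp(-19.5 * m))
exp(-19.5 * 0.041) = exp(-0.7995) = 0.449554
b = 1.56 / (1 + 0.449554) = 1.076193
Hb / (g * T^2) = 1.29 / (9.81 * 6.3^2) = 1.29 / 389.3589 = 0.00331314
gamma_b = b - a * Hb/(g*T^2) = 1.076193 - 23.701728 * 0.00331314 = 0.997666
db = Hb / gamma_b = 1.29 / 0.997666
db = 1.2930 m

1.2930


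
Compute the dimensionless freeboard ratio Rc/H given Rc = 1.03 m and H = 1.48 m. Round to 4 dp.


Relative freeboard = Rc / H
= 1.03 / 1.48
= 0.6959

0.6959


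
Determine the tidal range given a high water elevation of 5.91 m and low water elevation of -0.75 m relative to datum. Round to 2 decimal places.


Tidal range = High water - Low water
Tidal range = 5.91 - (-0.75)
Tidal range = 6.66 m

6.66


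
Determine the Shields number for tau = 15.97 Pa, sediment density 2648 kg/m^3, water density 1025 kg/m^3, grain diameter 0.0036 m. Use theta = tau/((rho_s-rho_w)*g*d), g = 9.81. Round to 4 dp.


theta = tau / ((rho_s - rho_w) * g * d)
rho_s - rho_w = 2648 - 1025 = 1623
Denominator = 1623 * 9.81 * 0.0036 = 57.317868
theta = 15.97 / 57.317868
theta = 0.2786

0.2786


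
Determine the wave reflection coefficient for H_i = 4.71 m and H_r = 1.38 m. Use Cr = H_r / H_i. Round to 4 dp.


Cr = H_r / H_i
Cr = 1.38 / 4.71
Cr = 0.2930

0.2930


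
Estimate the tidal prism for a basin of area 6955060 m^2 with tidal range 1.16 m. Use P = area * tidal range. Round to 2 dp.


Tidal prism = Area * Tidal range
P = 6955060 * 1.16
P = 8067869.60 m^3

8067869.60


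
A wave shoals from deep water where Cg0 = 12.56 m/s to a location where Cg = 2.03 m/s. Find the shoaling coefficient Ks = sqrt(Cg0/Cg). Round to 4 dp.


Ks = sqrt(Cg0 / Cg)
Ks = sqrt(12.56 / 2.03)
Ks = sqrt(6.1872)
Ks = 2.4874

2.4874


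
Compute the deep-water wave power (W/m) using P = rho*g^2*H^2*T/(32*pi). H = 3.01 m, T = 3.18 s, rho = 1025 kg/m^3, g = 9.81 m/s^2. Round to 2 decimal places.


P = rho * g^2 * H^2 * T / (32 * pi)
P = 1025 * 9.81^2 * 3.01^2 * 3.18 / (32 * pi)
P = 1025 * 96.2361 * 9.0601 * 3.18 / 100.53096
P = 28269.76 W/m

28269.76


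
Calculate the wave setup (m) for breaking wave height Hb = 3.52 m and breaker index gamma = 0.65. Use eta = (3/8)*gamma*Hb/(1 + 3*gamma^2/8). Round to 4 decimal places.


eta = (3/8) * gamma * Hb / (1 + 3*gamma^2/8)
Numerator = (3/8) * 0.65 * 3.52 = 0.858000
Denominator = 1 + 3*0.65^2/8 = 1 + 0.158438 = 1.158438
eta = 0.858000 / 1.158438
eta = 0.7407 m

0.7407


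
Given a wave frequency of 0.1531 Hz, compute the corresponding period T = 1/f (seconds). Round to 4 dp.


T = 1 / f
T = 1 / 0.1531
T = 6.5317 s

6.5317


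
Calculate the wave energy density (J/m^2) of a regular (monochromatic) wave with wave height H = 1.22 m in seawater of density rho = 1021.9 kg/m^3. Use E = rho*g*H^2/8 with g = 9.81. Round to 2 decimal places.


E = (1/8) * rho * g * H^2
E = (1/8) * 1021.9 * 9.81 * 1.22^2
E = 0.125 * 1021.9 * 9.81 * 1.4884
E = 1865.12 J/m^2

1865.12


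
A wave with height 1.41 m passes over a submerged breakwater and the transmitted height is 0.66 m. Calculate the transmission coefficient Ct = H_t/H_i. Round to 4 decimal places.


Ct = H_t / H_i
Ct = 0.66 / 1.41
Ct = 0.4681

0.4681


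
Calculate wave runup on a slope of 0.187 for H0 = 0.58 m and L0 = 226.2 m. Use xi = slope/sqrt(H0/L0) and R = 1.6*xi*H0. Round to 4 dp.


xi = slope / sqrt(H0/L0)
H0/L0 = 0.58/226.2 = 0.002564
sqrt(0.002564) = 0.050637
xi = 0.187 / 0.050637 = 3.692954
R = 1.6 * xi * H0 = 1.6 * 3.692954 * 0.58
R = 3.4271 m

3.4271


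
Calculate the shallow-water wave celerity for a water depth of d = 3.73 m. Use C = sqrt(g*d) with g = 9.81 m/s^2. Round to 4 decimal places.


Using the shallow-water approximation:
C = sqrt(g * d) = sqrt(9.81 * 3.73)
C = sqrt(36.5913)
C = 6.0491 m/s

6.0491


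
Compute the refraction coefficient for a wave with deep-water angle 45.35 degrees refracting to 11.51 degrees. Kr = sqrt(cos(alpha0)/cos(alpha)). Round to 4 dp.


Kr = sqrt(cos(alpha0) / cos(alpha))
cos(45.35) = 0.702774
cos(11.51) = 0.979890
Kr = sqrt(0.702774 / 0.979890)
Kr = sqrt(0.717197)
Kr = 0.8469

0.8469


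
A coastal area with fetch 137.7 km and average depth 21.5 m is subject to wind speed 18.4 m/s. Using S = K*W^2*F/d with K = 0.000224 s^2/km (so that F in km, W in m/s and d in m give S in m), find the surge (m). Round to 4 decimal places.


S = K * W^2 * F / d
W^2 = 18.4^2 = 338.56
S = 0.000224 * 338.56 * 137.7 / 21.5
Numerator = 0.000224 * 338.56 * 137.7 = 10.442815
S = 10.442815 / 21.5 = 0.4857 m

0.4857


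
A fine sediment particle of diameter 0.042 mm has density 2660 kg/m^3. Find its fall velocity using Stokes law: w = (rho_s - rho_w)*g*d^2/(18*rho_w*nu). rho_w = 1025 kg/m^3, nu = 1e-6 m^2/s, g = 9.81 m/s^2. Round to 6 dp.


w = (rho_s - rho_w) * g * d^2 / (18 * rho_w * nu)
d = 0.042 mm = 0.000042 m
rho_s - rho_w = 2660 - 1025 = 1635
Numerator = 1635 * 9.81 * (0.000042)^2 = 0.000028293413
Denominator = 18 * 1025 * 1e-6 = 0.018450
w = 0.001534 m/s

0.001534


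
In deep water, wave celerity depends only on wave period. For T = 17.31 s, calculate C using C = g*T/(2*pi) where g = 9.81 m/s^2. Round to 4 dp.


We use the deep-water celerity formula:
C = g * T / (2 * pi)
C = 9.81 * 17.31 / (2 * 3.14159...)
C = 169.811100 / 6.283185
C = 27.0263 m/s

27.0263


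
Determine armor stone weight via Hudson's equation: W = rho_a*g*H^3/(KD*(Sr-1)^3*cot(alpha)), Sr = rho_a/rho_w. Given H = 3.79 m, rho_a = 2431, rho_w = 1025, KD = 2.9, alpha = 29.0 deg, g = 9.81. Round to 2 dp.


Sr = rho_a / rho_w = 2431 / 1025 = 2.371707
(Sr - 1) = 1.371707
(Sr - 1)^3 = 2.580978
cot(29.0) = 1 / tan(29.0) = 1 / 0.554309 = 1.804048
Numerator = 2431 * 9.81 * 3.79^3 = 1298289.6537
Denominator = 2.9 * 2.580978 * 1.804048 = 13.503004
W = 1298289.6537 / 13.503004
W = 96148.21 N

96148.21


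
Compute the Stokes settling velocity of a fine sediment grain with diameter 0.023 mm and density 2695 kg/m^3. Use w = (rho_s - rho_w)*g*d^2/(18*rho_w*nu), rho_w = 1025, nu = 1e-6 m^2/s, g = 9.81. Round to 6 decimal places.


w = (rho_s - rho_w) * g * d^2 / (18 * rho_w * nu)
d = 0.023 mm = 0.000023 m
rho_s - rho_w = 2695 - 1025 = 1670
Numerator = 1670 * 9.81 * (0.000023)^2 = 0.000008666448
Denominator = 18 * 1025 * 1e-6 = 0.018450
w = 0.000470 m/s

0.000470


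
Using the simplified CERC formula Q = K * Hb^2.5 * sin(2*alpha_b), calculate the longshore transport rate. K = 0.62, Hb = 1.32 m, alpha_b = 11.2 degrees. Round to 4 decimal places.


Q = K * Hb^2.5 * sin(2 * alpha_b)
Hb^2.5 = 1.32^2.5 = 2.001865
sin(2 * 11.2) = sin(22.4) = 0.381070
Q = 0.62 * 2.001865 * 0.381070
Q = 0.4730 m^3/s

0.4730


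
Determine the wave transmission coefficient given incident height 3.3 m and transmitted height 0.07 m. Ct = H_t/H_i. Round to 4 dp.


Ct = H_t / H_i
Ct = 0.07 / 3.3
Ct = 0.0212

0.0212


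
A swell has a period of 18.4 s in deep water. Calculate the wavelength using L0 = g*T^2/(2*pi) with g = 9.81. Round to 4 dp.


L0 = g * T^2 / (2 * pi)
L0 = 9.81 * 18.4^2 / (2 * pi)
L0 = 9.81 * 338.5600 / 6.28319
L0 = 3321.2736 / 6.28319
L0 = 528.5971 m

528.5971


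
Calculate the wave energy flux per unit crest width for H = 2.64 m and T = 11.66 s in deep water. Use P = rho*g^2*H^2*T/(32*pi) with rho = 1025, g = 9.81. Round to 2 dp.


P = rho * g^2 * H^2 * T / (32 * pi)
P = 1025 * 9.81^2 * 2.64^2 * 11.66 / (32 * pi)
P = 1025 * 96.2361 * 6.9696 * 11.66 / 100.53096
P = 79738.57 W/m

79738.57


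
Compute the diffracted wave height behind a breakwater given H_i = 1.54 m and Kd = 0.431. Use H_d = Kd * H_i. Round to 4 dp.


H_d = Kd * H_i
H_d = 0.431 * 1.54
H_d = 0.6637 m

0.6637


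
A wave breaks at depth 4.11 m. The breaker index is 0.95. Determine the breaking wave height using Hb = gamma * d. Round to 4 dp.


Hb = gamma * d
Hb = 0.95 * 4.11
Hb = 3.9045 m

3.9045


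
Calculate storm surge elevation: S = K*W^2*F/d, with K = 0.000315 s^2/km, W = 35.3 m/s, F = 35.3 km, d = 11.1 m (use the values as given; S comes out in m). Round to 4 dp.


S = K * W^2 * F / d
W^2 = 35.3^2 = 1246.09
S = 0.000315 * 1246.09 * 35.3 / 11.1
Numerator = 0.000315 * 1246.09 * 35.3 = 13.855898
S = 13.855898 / 11.1 = 1.2483 m

1.2483


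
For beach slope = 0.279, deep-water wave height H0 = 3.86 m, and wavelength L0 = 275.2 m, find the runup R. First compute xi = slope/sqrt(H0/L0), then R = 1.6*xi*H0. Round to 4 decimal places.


xi = slope / sqrt(H0/L0)
H0/L0 = 3.86/275.2 = 0.014026
sqrt(0.014026) = 0.118432
xi = 0.279 / 0.118432 = 2.355780
R = 1.6 * xi * H0 = 1.6 * 2.355780 * 3.86
R = 14.5493 m

14.5493


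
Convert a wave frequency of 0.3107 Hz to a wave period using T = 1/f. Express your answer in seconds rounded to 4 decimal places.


T = 1 / f
T = 1 / 0.3107
T = 3.2185 s

3.2185


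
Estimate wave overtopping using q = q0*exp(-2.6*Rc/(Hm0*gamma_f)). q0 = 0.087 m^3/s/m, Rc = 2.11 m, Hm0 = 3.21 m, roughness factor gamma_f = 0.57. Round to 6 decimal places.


q = q0 * exp(-2.6 * Rc / (Hm0 * gamma_f))
Exponent = -2.6 * 2.11 / (3.21 * 0.57)
= -2.6 * 2.11 / 1.8297
= -2.998306
exp(-2.998306) = 0.049871
q = 0.087 * 0.049871
q = 0.004339 m^3/s/m

0.004339


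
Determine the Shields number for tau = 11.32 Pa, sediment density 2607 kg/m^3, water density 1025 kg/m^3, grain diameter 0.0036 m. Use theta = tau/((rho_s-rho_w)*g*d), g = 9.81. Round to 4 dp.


theta = tau / ((rho_s - rho_w) * g * d)
rho_s - rho_w = 2607 - 1025 = 1582
Denominator = 1582 * 9.81 * 0.0036 = 55.869912
theta = 11.32 / 55.869912
theta = 0.2026

0.2026


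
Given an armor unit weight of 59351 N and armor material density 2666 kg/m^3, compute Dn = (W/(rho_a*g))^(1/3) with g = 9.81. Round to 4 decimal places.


V = W / (rho_a * g)
V = 59351 / (2666 * 9.81)
V = 59351 / 26153.46
V = 2.269336 m^3
Dn = V^(1/3) = 2.269336^(1/3)
Dn = 1.3141 m

1.3141


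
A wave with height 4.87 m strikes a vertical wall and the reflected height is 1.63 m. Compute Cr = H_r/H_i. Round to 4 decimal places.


Cr = H_r / H_i
Cr = 1.63 / 4.87
Cr = 0.3347

0.3347


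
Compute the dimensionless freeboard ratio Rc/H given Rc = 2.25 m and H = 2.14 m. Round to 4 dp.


Relative freeboard = Rc / H
= 2.25 / 2.14
= 1.0514

1.0514


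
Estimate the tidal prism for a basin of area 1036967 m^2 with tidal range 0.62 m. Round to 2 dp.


Tidal prism = Area * Tidal range
P = 1036967 * 0.62
P = 642919.54 m^3

642919.54


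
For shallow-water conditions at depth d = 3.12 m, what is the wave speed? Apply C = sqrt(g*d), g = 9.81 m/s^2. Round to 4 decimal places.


Using the shallow-water approximation:
C = sqrt(g * d) = sqrt(9.81 * 3.12)
C = sqrt(30.6072)
C = 5.5324 m/s

5.5324


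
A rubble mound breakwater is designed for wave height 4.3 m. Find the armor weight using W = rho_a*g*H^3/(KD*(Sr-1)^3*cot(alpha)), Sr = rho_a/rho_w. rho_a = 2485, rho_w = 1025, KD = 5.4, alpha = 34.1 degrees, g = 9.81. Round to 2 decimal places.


Sr = rho_a / rho_w = 2485 / 1025 = 2.424390
(Sr - 1) = 1.424390
(Sr - 1)^3 = 2.889928
cot(34.1) = 1 / tan(34.1) = 1 / 0.677051 = 1.476994
Numerator = 2485 * 9.81 * 4.3^3 = 1938209.7200
Denominator = 5.4 * 2.889928 * 1.476994 = 23.049389
W = 1938209.7200 / 23.049389
W = 84089.42 N

84089.42


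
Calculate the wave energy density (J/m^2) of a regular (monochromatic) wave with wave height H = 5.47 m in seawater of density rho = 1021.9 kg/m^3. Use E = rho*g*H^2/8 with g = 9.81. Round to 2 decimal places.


E = (1/8) * rho * g * H^2
E = (1/8) * 1021.9 * 9.81 * 5.47^2
E = 0.125 * 1021.9 * 9.81 * 29.9209
E = 37494.03 J/m^2

37494.03


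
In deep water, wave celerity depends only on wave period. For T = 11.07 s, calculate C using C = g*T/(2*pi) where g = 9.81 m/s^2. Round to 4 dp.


We use the deep-water celerity formula:
C = g * T / (2 * pi)
C = 9.81 * 11.07 / (2 * 3.14159...)
C = 108.596700 / 6.283185
C = 17.2837 m/s

17.2837


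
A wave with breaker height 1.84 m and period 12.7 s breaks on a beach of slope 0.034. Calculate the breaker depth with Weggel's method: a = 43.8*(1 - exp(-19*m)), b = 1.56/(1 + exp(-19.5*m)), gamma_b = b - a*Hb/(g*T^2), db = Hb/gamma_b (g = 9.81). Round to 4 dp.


a = 43.8 * (1 - exp(-19 * m))
exp(-19 * 0.034) = exp(-0.6460) = 0.524138
a = 43.8 * (1 - 0.524138) = 20.842749
b = 1.56 / (1 + exp(-19.5 * m))
exp(-19.5 * 0.034) = exp(-0.6630) = 0.515303
b = 1.56 / (1 + 0.515303) = 1.029497
Hb / (g * T^2) = 1.84 / (9.81 * 12.7^2) = 1.84 / 1582.2549 = 0.00116290
gamma_b = b - a * Hb/(g*T^2) = 1.029497 - 20.842749 * 0.00116290 = 1.005259
db = Hb / gamma_b = 1.84 / 1.005259
db = 1.8304 m

1.8304


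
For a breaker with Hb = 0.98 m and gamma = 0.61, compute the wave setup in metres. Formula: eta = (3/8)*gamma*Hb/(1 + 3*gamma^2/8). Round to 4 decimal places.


eta = (3/8) * gamma * Hb / (1 + 3*gamma^2/8)
Numerator = (3/8) * 0.61 * 0.98 = 0.224175
Denominator = 1 + 3*0.61^2/8 = 1 + 0.139538 = 1.139538
eta = 0.224175 / 1.139538
eta = 0.1967 m

0.1967


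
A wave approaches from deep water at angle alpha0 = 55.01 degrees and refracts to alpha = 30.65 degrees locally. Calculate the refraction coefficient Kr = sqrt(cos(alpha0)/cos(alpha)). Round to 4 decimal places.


Kr = sqrt(cos(alpha0) / cos(alpha))
cos(55.01) = 0.573433
cos(30.65) = 0.860297
Kr = sqrt(0.573433 / 0.860297)
Kr = sqrt(0.666553)
Kr = 0.8164

0.8164
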